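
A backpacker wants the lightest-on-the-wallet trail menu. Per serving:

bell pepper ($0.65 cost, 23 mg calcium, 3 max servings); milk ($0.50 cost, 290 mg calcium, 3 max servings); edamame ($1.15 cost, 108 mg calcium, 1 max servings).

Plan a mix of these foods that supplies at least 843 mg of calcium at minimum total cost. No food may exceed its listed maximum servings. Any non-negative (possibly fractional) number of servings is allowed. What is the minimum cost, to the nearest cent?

$1.45

Cost per mg of calcium: milk $0.0017, edamame $0.0106, bell pepper $0.0283.
Take 2.907 servings of milk: +843.0 mg calcium for $1.45 (total $1.45, still need 0.0 mg).
Greedy by cheapest-per-mg is optimal for a single linear constraint, so the minimum cost is $1.45.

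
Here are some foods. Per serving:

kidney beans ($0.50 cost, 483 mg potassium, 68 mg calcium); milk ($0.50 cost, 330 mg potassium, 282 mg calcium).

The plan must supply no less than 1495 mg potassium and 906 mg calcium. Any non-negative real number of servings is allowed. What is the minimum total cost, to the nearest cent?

With two linear requirements the optimum uses one or two foods; enumerate the corners.
kidney beans only: max(1495/483, 906/68) = 13.32 servings → $6.66.
milk only: max(1495/330, 906/282) = 4.53 servings → $2.27.
kidney beans + milk with both tight: 1.078 servings and 2.953 servings → $2.02.
Cheapest feasible corner: $2.02.

$2.02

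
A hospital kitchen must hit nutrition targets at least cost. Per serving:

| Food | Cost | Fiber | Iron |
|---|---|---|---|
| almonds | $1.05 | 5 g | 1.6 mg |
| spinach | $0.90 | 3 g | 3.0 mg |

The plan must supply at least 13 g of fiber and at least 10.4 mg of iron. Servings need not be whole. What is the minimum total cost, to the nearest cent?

For a min-cost LP with two ≥-constraints, a basic feasible solution has at most two positive variables.
almonds only: max(13/5, 10.4/1.6) = 6.5 servings → $6.83.
spinach only: max(13/3, 10.4/3.0) = 4.333 servings → $3.90.
almonds + spinach with both tight: 0.7647 servings and 3.059 servings → $3.56.
The minimum over all feasible corners is $3.56.

$3.56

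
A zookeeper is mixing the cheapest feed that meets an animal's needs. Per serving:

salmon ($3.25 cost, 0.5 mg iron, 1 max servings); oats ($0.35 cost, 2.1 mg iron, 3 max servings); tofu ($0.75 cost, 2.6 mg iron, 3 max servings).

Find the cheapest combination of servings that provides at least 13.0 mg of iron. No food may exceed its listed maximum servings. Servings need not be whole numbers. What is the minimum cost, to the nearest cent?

Cost per mg of iron: oats $0.1667, tofu $0.2885, salmon $6.5000.
Take 3 servings of oats: +6.3 mg iron for $1.05 (total $1.05, still need 6.7 mg).
Take 2.577 servings of tofu: +6.7 mg iron for $1.93 (total $2.98, still need 0.0 mg).
Greedy by cheapest-per-mg is optimal for a single linear constraint, so the minimum cost is $2.98.

$2.98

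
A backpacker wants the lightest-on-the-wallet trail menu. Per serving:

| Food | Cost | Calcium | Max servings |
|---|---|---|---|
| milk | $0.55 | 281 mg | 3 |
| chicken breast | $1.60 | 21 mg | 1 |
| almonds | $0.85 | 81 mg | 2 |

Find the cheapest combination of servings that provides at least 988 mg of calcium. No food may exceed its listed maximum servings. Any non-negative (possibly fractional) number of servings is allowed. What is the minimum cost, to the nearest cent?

$3.17

Cost per mg of calcium: milk $0.0020, almonds $0.0105, chicken breast $0.0762.
Take 3 servings of milk: +843.0 mg calcium for $1.65 (total $1.65, still need 145.0 mg).
Take 1.79 servings of almonds: +145.0 mg calcium for $1.52 (total $3.17, still need 0.0 mg).
Greedy by cheapest-per-mg is optimal for a single linear constraint, so the minimum cost is $3.17.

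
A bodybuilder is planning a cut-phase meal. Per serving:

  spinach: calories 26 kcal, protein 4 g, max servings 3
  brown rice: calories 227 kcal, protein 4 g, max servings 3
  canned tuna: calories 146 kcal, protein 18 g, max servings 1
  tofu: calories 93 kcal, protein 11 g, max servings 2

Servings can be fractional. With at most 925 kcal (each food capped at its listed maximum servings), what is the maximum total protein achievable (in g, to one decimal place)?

61.1 g

Protein per kcal: spinach 0.1538, canned tuna 0.1233, tofu 0.1183, brown rice 0.01762.
Take 3 servings of spinach: uses 78 kcal, +12.0 g protein (running total 12.0 g).
Take 1 serving of canned tuna: uses 146 kcal, +18.0 g protein (running total 30.0 g).
Take 2 servings of tofu: uses 186 kcal, +22.0 g protein (running total 52.0 g).
Take 2.269 servings of brown rice: uses 515 kcal, +9.1 g protein (running total 61.1 g).
Greedy by best ratio exhausts the calories allowance optimally: 61.1 g.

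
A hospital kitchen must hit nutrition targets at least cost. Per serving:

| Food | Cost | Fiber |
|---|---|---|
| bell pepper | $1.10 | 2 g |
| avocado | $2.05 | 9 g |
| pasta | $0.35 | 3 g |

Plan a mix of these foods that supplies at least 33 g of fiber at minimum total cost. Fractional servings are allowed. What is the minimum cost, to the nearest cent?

$3.85

Cost per g of fiber: pasta $0.1167, avocado $0.2278, bell pepper $0.5500.
With no serving limits, use only pasta: 33 g / 3 g = 11 servings × $0.35 = $3.85.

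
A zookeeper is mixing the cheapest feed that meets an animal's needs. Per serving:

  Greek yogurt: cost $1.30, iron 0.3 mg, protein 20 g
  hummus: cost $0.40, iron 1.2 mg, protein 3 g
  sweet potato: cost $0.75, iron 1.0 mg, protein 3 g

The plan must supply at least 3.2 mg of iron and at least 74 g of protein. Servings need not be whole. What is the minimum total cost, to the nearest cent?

Compare the cost at each extreme point of the feasible region.
Greek yogurt only: max(3.2/0.3, 74/20) = 10.67 servings → $13.87.
hummus only: max(3.2/1.2, 74/3) = 24.67 servings → $9.87.
sweet potato only: max(3.2/1.0, 74/3) = 24.67 servings → $18.50.
Greek yogurt + hummus with both tight: 3.429 servings and 1.81 servings → $5.18.
Greek yogurt + sweet potato with both tight: 3.372 servings and 2.188 servings → $6.02.
hummus + sweet potato: the both-tight solution has a negative serving — not a feasible corner.
The minimum over all feasible corners is $5.18.

$5.18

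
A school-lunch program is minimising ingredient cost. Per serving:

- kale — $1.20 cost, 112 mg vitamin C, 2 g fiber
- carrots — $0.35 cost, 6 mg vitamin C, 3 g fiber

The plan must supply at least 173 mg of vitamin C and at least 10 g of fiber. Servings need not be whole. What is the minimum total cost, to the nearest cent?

Two binding constraints pin down two serving amounts, so the optimal mix uses at most two foods. The candidates are each food alone (scaled to the tighter of vitamin C/fiber) and each pair with both constraints tight.
kale only: max(173/112, 10/2) = 5 servings → $6.00.
carrots only: max(173/6, 10/3) = 28.83 servings → $10.09.
kale + carrots with both tight: 1.417 servings and 2.389 servings → $2.54.
The minimum over all feasible corners is $2.54.

$2.54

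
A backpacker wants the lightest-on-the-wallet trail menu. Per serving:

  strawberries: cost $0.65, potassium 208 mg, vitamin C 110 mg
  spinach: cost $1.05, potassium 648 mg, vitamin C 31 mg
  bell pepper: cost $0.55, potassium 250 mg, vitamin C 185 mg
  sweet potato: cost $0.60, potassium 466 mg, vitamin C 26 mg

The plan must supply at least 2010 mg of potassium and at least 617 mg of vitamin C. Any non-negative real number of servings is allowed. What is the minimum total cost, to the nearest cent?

$3.26

strawberries only: max(2010/208, 617/110) = 9.663 servings → $6.28.
spinach only: max(2010/648, 617/31) = 19.9 servings → $20.90.
bell pepper only: max(2010/250, 617/185) = 8.04 servings → $4.42.
sweet potato only: max(2010/466, 617/26) = 23.73 servings → $14.24.
strawberries + spinach with both tight: 5.206 servings and 1.431 servings → $4.89.
strawberries + bell pepper with both targets exact would need a negative amount; discard.
strawberries + sweet potato with both tight: 5.131 servings and 2.023 servings → $4.55.
spinach + bell pepper with both tight: 1.941 servings and 3.01 servings → $3.69.
spinach + sweet potato with both targets exact would need a negative amount; discard.
bell pepper + sweet potato with both tight: 2.951 servings and 2.73 servings → $3.26.
So the least-cost plan costs $3.26.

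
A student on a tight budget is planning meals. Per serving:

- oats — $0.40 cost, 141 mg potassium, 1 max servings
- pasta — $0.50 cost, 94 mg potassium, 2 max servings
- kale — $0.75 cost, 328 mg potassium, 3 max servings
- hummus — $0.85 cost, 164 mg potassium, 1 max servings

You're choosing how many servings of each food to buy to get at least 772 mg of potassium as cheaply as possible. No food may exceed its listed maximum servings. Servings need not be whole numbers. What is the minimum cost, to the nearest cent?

Cost per mg of potassium: kale $0.0023, oats $0.0028, hummus $0.0052, pasta $0.0053.
Take 2.354 servings of kale: +772.0 mg potassium for $1.77 (total $1.77, still need 0.0 mg).
Filling from the cheapest source first is optimal under one linear minimum: $1.77.

$1.77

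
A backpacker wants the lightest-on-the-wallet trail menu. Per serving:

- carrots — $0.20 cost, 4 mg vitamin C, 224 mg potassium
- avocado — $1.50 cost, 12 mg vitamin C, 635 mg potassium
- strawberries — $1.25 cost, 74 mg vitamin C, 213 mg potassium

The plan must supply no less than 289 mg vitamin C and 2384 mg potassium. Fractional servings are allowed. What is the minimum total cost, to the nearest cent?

Two binding constraints pin down two serving amounts, so the optimal mix uses at most two foods. The candidates are each food alone (scaled to the tighter of vitamin C/potassium) and each pair with both constraints tight.
carrots only: max(289/4, 2384/224) = 72.25 servings → $14.45.
avocado only: max(289/12, 2384/635) = 24.08 servings → $36.12.
strawberries only: max(289/74, 2384/213) = 11.19 servings → $13.99.
carrots + avocado: intersection lies outside the first quadrant.
carrots + strawberries with both tight: 7.305 servings and 3.511 servings → $5.85.
avocado + strawberries with both tight: 2.585 servings and 3.486 servings → $8.24.
Cheapest feasible corner: $5.85.

$5.85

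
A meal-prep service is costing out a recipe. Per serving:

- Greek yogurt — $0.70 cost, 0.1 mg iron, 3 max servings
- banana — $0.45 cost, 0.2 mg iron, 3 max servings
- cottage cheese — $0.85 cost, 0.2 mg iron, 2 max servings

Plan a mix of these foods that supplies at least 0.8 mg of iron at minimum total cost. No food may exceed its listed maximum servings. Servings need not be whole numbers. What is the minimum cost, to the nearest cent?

Cost per mg of iron: banana $2.2500, cottage cheese $4.2500, Greek yogurt $7.0000.
Take 3 servings of banana: +0.6 mg iron for $1.35 (total $1.35, still need 0.2 mg).
Take 1 serving of cottage cheese: +0.2 mg iron for $0.85 (total $2.20, still need 0.0 mg).
Filling from the cheapest source first is optimal under one linear minimum: $2.20.

$2.20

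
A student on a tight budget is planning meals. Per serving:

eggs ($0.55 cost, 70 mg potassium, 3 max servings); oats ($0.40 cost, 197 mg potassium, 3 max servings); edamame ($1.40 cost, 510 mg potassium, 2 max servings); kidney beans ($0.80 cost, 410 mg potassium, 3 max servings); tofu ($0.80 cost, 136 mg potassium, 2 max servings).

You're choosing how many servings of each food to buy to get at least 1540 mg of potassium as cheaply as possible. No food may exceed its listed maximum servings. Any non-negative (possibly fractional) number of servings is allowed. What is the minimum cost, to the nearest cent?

Cost per mg of potassium: kidney beans $0.0020, oats $0.0020, edamame $0.0027, tofu $0.0059, eggs $0.0079.
Take 3 servings of kidney beans: +1230.0 mg potassium for $2.40 (total $2.40, still need 310.0 mg).
Take 1.574 servings of oats: +310.0 mg potassium for $0.63 (total $3.03, still need 0.0 mg).
Filling from the cheapest source first is optimal under one linear minimum: $3.03.

$3.03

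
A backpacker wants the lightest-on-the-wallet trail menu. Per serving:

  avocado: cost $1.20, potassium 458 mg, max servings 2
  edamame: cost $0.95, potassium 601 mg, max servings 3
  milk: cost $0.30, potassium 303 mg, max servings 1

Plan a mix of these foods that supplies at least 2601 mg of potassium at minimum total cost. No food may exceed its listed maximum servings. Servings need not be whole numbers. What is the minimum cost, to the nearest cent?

Cost per mg of potassium: milk $0.0010, edamame $0.0016, avocado $0.0026.
Take 1 serving of milk: +303.0 mg potassium for $0.30 (total $0.30, still need 2298.0 mg).
Take 3 servings of edamame: +1803.0 mg potassium for $2.85 (total $3.15, still need 495.0 mg).
Take 1.081 servings of avocado: +495.0 mg potassium for $1.30 (total $4.45, still need 0.0 mg).
Greedy by cheapest-per-mg is optimal for a single linear constraint, so the minimum cost is $4.45.

$4.45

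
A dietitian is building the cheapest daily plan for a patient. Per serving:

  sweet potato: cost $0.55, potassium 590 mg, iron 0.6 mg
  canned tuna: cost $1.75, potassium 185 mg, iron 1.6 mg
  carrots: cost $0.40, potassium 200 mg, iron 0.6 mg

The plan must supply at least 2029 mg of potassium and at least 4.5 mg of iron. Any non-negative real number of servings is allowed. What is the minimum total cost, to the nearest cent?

The cheapest plan sits at a corner of the feasible region — with two constraints it uses at most two foods.
sweet potato only: max(2029/590, 4.5/0.6) = 7.5 servings → $4.12.
canned tuna only: max(2029/185, 4.5/1.6) = 10.97 servings → $19.19.
carrots only: max(2029/200, 4.5/0.6) = 10.14 servings → $4.06.
sweet potato + canned tuna with both tight: 2.898 servings and 1.726 servings → $4.61.
sweet potato + carrots with both tight: 1.356 servings and 6.144 servings → $3.20.
canned tuna + carrots with both targets exact would need a negative amount; discard.
Cheapest feasible corner: $3.20.

$3.20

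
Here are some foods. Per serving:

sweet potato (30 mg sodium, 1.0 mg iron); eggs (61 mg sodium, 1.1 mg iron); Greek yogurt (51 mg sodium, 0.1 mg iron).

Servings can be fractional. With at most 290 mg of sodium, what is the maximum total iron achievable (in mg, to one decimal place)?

9.7 mg

Iron per mg sodium: sweet potato 0.03333, eggs 0.01803, Greek yogurt 0.001961.
With no serving limits, spend the whole sodium allowance on sweet potato: 290 mg / 30 mg × 1.0 mg = 9.7 mg.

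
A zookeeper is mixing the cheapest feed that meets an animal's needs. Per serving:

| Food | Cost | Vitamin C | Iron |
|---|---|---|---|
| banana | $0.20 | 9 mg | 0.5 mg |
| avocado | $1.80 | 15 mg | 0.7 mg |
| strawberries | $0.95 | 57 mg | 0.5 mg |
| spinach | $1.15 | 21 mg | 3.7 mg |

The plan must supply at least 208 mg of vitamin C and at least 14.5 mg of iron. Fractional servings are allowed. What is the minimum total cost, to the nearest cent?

The cheapest plan sits at a corner of the feasible region — with two constraints it uses at most two foods.
banana only: max(208/9, 14.5/0.5) = 29 servings → $5.80.
avocado only: max(208/15, 14.5/0.7) = 20.71 servings → $37.29.
strawberries only: max(208/57, 14.5/0.5) = 29 servings → $27.55.
spinach only: max(208/21, 14.5/3.7) = 9.905 servings → $11.39.
banana + avocado with both targets exact would need a negative amount; discard.
banana + strawberries: the both-tight solution has a negative serving — not a feasible corner.
banana + spinach with both tight: 20.4 servings and 1.162 servings → $5.42.
avocado + strawberries with both targets exact would need a negative amount; discard.
avocado + spinach with both tight: 11.4 servings and 1.762 servings → $22.55.
strawberries + spinach with both tight: 2.321 servings and 3.605 servings → $6.35.
So the least-cost plan costs $5.42.

$5.42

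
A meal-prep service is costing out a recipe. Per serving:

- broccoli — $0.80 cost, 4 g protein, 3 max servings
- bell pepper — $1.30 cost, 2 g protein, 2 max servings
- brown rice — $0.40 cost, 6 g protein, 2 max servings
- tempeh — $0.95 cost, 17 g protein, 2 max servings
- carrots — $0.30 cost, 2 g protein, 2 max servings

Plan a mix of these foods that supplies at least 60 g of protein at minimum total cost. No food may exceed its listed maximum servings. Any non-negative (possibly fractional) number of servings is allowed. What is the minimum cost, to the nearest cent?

Cost per g of protein: tempeh $0.0559, brown rice $0.0667, carrots $0.1500, broccoli $0.2000, bell pepper $0.6500.
Take 2 servings of tempeh: +34.0 g protein for $1.90 (total $1.90, still need 26.0 g).
Take 2 servings of brown rice: +12.0 g protein for $0.80 (total $2.70, still need 14.0 g).
Take 2 servings of carrots: +4.0 g protein for $0.60 (total $3.30, still need 10.0 g).
Take 2.5 servings of broccoli: +10.0 g protein for $2.00 (total $5.30, still need 0.0 g).
Filling from the cheapest source first is optimal under one linear minimum: $5.30.

$5.30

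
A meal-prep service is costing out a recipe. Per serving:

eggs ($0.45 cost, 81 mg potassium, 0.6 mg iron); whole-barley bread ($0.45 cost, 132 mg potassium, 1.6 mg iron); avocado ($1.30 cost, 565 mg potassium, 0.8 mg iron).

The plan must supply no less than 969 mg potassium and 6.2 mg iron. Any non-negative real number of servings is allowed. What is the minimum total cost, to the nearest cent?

$2.73

eggs only: max(969/81, 6.2/0.6) = 11.96 servings → $5.38.
whole-barley bread only: max(969/132, 6.2/1.6) = 7.341 servings → $3.30.
avocado only: max(969/565, 6.2/0.8) = 7.75 servings → $10.07.
eggs + whole-barley bread: intersection lies outside the first quadrant.
eggs + avocado with both tight: 9.948 servings and 0.2888 servings → $4.85.
whole-barley bread + avocado with both tight: 3.417 servings and 0.9168 servings → $2.73.
The minimum over all feasible corners is $2.73.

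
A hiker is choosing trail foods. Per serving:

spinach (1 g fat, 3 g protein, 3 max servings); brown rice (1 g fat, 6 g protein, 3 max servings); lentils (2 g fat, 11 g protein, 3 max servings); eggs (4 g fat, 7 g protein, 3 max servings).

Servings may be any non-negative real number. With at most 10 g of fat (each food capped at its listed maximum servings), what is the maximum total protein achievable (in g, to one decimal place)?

54.0 g

Protein per g fat: brown rice 6, lentils 5.5, spinach 3, eggs 1.75.
Take 3 servings of brown rice: uses 3 g fat, +18.0 g protein (running total 18.0 g).
Take 3 servings of lentils: uses 6 g fat, +33.0 g protein (running total 51.0 g).
Take 1 serving of spinach: uses 1 g fat, +3.0 g protein (running total 54.0 g).
Greedy by best ratio exhausts the fat allowance optimally: 54.0 g.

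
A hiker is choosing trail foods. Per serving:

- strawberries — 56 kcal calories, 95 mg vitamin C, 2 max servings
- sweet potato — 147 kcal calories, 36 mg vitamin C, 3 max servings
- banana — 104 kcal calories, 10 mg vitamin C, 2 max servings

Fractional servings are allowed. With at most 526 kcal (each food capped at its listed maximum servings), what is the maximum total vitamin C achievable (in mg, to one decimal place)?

Vitamin C per kcal: strawberries 1.696, sweet potato 0.2449, banana 0.09615.
Take 2 servings of strawberries: uses 112 kcal, +190.0 mg vitamin C (running total 190.0 mg).
Take 2.816 servings of sweet potato: uses 414 kcal, +101.4 mg vitamin C (running total 291.4 mg).
Greedy by best ratio exhausts the calories allowance optimally: 291.4 mg.

291.4 mg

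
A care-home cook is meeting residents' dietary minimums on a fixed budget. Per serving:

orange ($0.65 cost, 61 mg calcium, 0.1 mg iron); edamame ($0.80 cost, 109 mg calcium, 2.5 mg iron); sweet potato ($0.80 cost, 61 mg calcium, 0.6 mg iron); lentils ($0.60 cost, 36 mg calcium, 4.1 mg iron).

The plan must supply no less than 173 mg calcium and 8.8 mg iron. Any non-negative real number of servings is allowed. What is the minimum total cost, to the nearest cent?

$1.77

Two binding constraints pin down two serving amounts, so the optimal mix uses at most two foods. The candidates are each food alone (scaled to the tighter of calcium/iron) and each pair with both constraints tight.
orange only: max(173/61, 8.8/0.1) = 88 servings → $57.20.
edamame only: max(173/109, 8.8/2.5) = 3.52 servings → $2.82.
sweet potato only: max(173/61, 8.8/0.6) = 14.67 servings → $11.73.
lentils only: max(173/36, 8.8/4.1) = 4.806 servings → $2.88.
orange + edamame: the both-tight solution has a negative serving — not a feasible corner.
orange + sweet potato: intersection lies outside the first quadrant.
orange + lentils with both tight: 1.592 servings and 2.108 servings → $2.30.
edamame + sweet potato: intersection lies outside the first quadrant.
edamame + lentils with both tight: 1.1 servings and 1.476 servings → $1.77.
sweet potato + lentils with both tight: 1.718 servings and 1.895 servings → $2.51.
The minimum over all feasible corners is $1.77.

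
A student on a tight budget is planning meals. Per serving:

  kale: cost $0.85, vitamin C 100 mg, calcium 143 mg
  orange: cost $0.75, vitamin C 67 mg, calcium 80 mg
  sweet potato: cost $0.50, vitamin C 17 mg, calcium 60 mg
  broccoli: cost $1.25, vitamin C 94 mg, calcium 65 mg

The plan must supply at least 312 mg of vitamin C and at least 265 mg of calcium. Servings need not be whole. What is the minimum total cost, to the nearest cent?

$2.65

At the optimum either one food covers both requirements or two foods hit both targets exactly; no other combination can be cheaper.
kale only: max(312/100, 265/143) = 3.12 servings → $2.65.
orange only: max(312/67, 265/80) = 4.657 servings → $3.49.
sweet potato only: max(312/17, 265/60) = 18.35 servings → $9.18.
broccoli only: max(312/94, 265/65) = 4.077 servings → $5.10.
kale + orange: intersection lies outside the first quadrant.
kale + sweet potato: the both-tight solution has a negative serving — not a feasible corner.
kale + broccoli with both tight: 0.667 servings and 2.61 servings → $3.83.
orange + sweet potato with both targets exact would need a negative amount; discard.
orange + broccoli with both tight: 1.463 servings and 2.276 servings → $3.94.
sweet potato + broccoli with both tight: 1.021 servings and 3.135 servings → $4.43.
The minimum over all feasible corners is $2.65.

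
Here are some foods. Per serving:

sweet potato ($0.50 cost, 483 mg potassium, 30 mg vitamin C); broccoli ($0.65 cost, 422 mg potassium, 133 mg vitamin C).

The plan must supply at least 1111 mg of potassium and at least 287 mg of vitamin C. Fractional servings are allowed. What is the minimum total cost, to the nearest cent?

$1.59

Two binding constraints pin down two serving amounts, so the optimal mix uses at most two foods. The candidates are each food alone (scaled to the tighter of potassium/vitamin C) and each pair with both constraints tight.
sweet potato only: max(1111/483, 287/30) = 9.567 servings → $4.78.
broccoli only: max(1111/422, 287/133) = 2.633 servings → $1.71.
sweet potato + broccoli with both tight: 0.5167 servings and 2.041 servings → $1.59.
So the least-cost plan costs $1.59.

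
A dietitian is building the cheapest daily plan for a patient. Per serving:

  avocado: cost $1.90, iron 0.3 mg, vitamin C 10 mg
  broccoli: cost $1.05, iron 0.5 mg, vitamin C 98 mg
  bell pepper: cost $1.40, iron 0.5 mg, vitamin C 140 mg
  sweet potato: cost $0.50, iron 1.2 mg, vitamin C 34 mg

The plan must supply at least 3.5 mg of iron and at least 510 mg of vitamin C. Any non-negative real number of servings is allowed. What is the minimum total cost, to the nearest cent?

Compare the cost at each extreme point of the feasible region.
avocado only: max(3.5/0.3, 510/10) = 51 servings → $96.90.
broccoli only: max(3.5/0.5, 510/98) = 7 servings → $7.35.
bell pepper only: max(3.5/0.5, 510/140) = 7 servings → $9.80.
sweet potato only: max(3.5/1.2, 510/34) = 15 servings → $7.50.
avocado + broccoli with both tight: 3.607 servings and 4.836 servings → $11.93.
avocado + bell pepper with both tight: 6.351 servings and 3.189 servings → $16.53.
avocado + sweet potato: intersection lies outside the first quadrant.
broccoli + bell pepper with both targets exact would need a negative amount; discard.
broccoli + sweet potato with both tight: 4.901 servings and 0.8748 servings → $5.58.
bell pepper + sweet potato with both tight: 3.265 servings and 1.556 servings → $5.35.
The minimum over all feasible corners is $5.35.

$5.35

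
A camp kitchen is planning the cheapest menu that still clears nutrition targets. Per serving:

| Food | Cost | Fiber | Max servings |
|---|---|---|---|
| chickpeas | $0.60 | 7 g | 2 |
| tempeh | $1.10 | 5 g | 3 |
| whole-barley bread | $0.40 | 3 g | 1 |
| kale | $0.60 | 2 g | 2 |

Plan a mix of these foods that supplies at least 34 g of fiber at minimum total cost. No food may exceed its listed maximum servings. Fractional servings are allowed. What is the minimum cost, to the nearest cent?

$5.50

Cost per g of fiber: chickpeas $0.0857, whole-barley bread $0.1333, tempeh $0.2200, kale $0.3000.
Take 2 servings of chickpeas: +14.0 g fiber for $1.20 (total $1.20, still need 20.0 g).
Take 1 serving of whole-barley bread: +3.0 g fiber for $0.40 (total $1.60, still need 17.0 g).
Take 3 servings of tempeh: +15.0 g fiber for $3.30 (total $4.90, still need 2.0 g).
Take 1 serving of kale: +2.0 g fiber for $0.60 (total $5.50, still need 0.0 g).
Filling from the cheapest source first is optimal under one linear minimum: $5.50.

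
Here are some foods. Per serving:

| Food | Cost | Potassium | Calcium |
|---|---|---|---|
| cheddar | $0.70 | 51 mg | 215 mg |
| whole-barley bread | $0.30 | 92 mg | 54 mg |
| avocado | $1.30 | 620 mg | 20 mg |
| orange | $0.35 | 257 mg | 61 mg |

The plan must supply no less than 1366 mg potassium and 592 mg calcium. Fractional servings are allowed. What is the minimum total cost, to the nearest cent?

Compare the cost at each extreme point of the feasible region.
cheddar only: max(1366/51, 592/215) = 26.78 servings → $18.75.
whole-barley bread only: max(1366/92, 592/54) = 14.85 servings → $4.45.
avocado only: max(1366/620, 592/20) = 29.6 servings → $38.48.
orange only: max(1366/257, 592/61) = 9.705 servings → $3.40.
cheddar + whole-barley bread: the both-tight solution has a negative serving — not a feasible corner.
cheddar + avocado with both tight: 2.568 servings and 1.992 servings → $4.39.
cheddar + orange with both tight: 1.32 servings and 5.053 servings → $2.69.
whole-barley bread + avocado with both tight: 10.74 servings and 0.61 servings → $4.01.
whole-barley bread + orange with both tight: 8.325 servings and 2.335 servings → $3.31.
avocado + orange: intersection lies outside the first quadrant.
The minimum over all feasible corners is $2.69.

$2.69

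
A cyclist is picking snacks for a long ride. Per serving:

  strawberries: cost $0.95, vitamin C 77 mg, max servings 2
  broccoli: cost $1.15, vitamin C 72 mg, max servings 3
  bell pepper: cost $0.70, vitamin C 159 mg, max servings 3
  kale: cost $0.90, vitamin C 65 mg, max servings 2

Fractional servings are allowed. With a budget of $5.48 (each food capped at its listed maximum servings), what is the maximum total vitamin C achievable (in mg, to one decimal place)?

Vitamin C per dollar: bell pepper 227.1, strawberries 81.05, kale 72.22, broccoli 62.61.
Take 3 servings of bell pepper: spends $2.10, +477.0 mg vitamin C (running total 477.0 mg).
Take 2 servings of strawberries: spends $1.90, +154.0 mg vitamin C (running total 631.0 mg).
Take 1.644 servings of kale: spends $1.48, +106.9 mg vitamin C (running total 737.9 mg).
Greedy by best ratio exhausts the cost allowance optimally: 737.9 mg.

737.9 mg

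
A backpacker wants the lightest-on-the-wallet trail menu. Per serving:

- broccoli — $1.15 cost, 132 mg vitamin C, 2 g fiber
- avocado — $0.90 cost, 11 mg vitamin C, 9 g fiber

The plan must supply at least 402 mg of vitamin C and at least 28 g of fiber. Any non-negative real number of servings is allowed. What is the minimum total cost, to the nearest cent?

broccoli only: max(402/132, 28/2) = 14 servings → $16.10.
avocado only: max(402/11, 28/9) = 36.55 servings → $32.89.
broccoli + avocado with both tight: 2.839 servings and 2.48 servings → $5.50.
The minimum over all feasible corners is $5.50.

$5.50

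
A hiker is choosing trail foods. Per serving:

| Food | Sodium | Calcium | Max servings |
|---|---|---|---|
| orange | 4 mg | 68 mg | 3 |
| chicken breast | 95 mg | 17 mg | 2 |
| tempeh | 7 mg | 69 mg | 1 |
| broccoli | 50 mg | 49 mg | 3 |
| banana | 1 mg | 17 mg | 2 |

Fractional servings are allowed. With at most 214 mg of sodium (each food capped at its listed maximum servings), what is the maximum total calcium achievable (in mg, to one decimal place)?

461.7 mg

Calcium per mg sodium: orange 17, banana 17, tempeh 9.857, broccoli 0.98, chicken breast 0.1789.
Take 3 servings of orange: uses 12 mg sodium, +204.0 mg calcium (running total 204.0 mg).
Take 2 servings of banana: uses 2 mg sodium, +34.0 mg calcium (running total 238.0 mg).
Take 1 serving of tempeh: uses 7 mg sodium, +69.0 mg calcium (running total 307.0 mg).
Take 3 servings of broccoli: uses 150 mg sodium, +147.0 mg calcium (running total 454.0 mg).
Take 0.4526 servings of chicken breast: uses 43 mg sodium, +7.7 mg calcium (running total 461.7 mg).
Filling greedily by calcium-per-mg sodium is optimal for one linear limit, giving 461.7 mg.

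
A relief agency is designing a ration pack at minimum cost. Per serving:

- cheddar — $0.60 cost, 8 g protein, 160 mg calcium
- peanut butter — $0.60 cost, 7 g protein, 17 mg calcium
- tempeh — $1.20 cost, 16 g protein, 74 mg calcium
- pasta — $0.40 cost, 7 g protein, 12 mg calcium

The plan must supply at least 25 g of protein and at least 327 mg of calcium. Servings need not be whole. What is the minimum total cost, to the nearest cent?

With two linear requirements the optimum uses one or two foods; enumerate the corners.
cheddar only: max(25/8, 327/160) = 3.125 servings → $1.88.
peanut butter only: max(25/7, 327/17) = 19.24 servings → $11.54.
tempeh only: max(25/16, 327/74) = 4.419 servings → $5.30.
pasta only: max(25/7, 327/12) = 27.25 servings → $10.90.
cheddar + peanut butter with both tight: 1.894 servings and 1.407 servings → $1.98.
cheddar + tempeh with both tight: 1.718 servings and 0.7033 servings → $1.88.
cheddar + pasta with both tight: 1.942 servings and 1.352 servings → $1.71.
peanut butter + tempeh: intersection lies outside the first quadrant.
peanut butter + pasta with both targets exact would need a negative amount; discard.
tempeh + pasta with both targets exact would need a negative amount; discard.
The minimum over all feasible corners is $1.71.

$1.71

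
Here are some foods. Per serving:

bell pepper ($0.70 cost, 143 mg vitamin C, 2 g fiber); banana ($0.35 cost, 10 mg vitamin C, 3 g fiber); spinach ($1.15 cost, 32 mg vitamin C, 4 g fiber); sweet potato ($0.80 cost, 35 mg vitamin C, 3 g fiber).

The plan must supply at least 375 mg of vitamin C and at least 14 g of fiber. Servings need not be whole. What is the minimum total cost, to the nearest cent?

With two linear requirements the optimum uses one or two foods; enumerate the corners.
bell pepper only: max(375/143, 14/2) = 7 servings → $4.90.
banana only: max(375/10, 14/3) = 37.5 servings → $13.12.
spinach only: max(375/32, 14/4) = 11.72 servings → $13.48.
sweet potato only: max(375/35, 14/3) = 10.71 servings → $8.57.
bell pepper + banana with both tight: 2.408 servings and 3.061 servings → $2.76.
bell pepper + spinach with both tight: 2.071 servings and 2.465 servings → $4.28.
bell pepper + sweet potato with both tight: 1.769 servings and 3.487 servings → $4.03.
banana + spinach: the both-tight solution has a negative serving — not a feasible corner.
banana + sweet potato: intersection lies outside the first quadrant.
spinach + sweet potato with both targets exact would need a negative amount; discard.
The minimum over all feasible corners is $2.76.

$2.76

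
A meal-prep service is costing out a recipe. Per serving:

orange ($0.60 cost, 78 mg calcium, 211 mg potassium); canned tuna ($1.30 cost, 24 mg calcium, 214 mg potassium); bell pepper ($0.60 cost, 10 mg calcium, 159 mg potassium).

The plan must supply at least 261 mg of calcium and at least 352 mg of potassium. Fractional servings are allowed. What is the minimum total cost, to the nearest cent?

orange only: max(261/78, 352/211) = 3.346 servings → $2.01.
canned tuna only: max(261/24, 352/214) = 10.88 servings → $14.14.
bell pepper only: max(261/10, 352/159) = 26.1 servings → $15.66.
orange + canned tuna: the both-tight solution has a negative serving — not a feasible corner.
orange + bell pepper with both targets exact would need a negative amount; discard.
canned tuna + bell pepper with both targets exact would need a negative amount; discard.
Cheapest feasible corner: $2.01.

$2.01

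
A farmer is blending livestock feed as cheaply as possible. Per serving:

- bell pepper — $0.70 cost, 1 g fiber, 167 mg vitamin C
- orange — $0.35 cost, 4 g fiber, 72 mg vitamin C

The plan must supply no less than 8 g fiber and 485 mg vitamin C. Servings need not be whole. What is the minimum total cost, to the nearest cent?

An LP optimum is at a vertex; with two nutrient constraints at most two foods are used. Check each candidate.
bell pepper only: max(8/1, 485/167) = 8 servings → $5.60.
orange only: max(8/4, 485/72) = 6.736 servings → $2.36.
bell pepper + orange with both tight: 2.289 servings and 1.428 servings → $2.10.
The minimum over all feasible corners is $2.10.

$2.10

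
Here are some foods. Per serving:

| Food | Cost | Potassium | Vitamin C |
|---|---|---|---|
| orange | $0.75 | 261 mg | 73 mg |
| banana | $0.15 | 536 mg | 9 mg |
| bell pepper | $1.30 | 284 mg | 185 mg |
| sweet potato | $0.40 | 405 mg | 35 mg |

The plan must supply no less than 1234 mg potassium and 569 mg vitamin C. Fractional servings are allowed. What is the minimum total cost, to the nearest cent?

$4.06

An LP optimum is at a vertex; with two nutrient constraints at most two foods are used. Check each candidate.
orange only: max(1234/261, 569/73) = 7.795 servings → $5.85.
banana only: max(1234/536, 569/9) = 63.22 servings → $9.48.
bell pepper only: max(1234/284, 569/185) = 4.345 servings → $5.65.
sweet potato only: max(1234/405, 569/35) = 16.26 servings → $6.50.
orange + banana with both targets exact would need a negative amount; discard.
orange + bell pepper with both tight: 2.421 servings and 2.121 servings → $4.57.
orange + sweet potato with both targets exact would need a negative amount; discard.
banana + bell pepper with both tight: 0.6904 servings and 3.042 servings → $4.06.
banana + sweet potato with both targets exact would need a negative amount; discard.
bell pepper + sweet potato with both tight: 2.882 servings and 1.026 servings → $4.16.
Cheapest feasible corner: $4.06.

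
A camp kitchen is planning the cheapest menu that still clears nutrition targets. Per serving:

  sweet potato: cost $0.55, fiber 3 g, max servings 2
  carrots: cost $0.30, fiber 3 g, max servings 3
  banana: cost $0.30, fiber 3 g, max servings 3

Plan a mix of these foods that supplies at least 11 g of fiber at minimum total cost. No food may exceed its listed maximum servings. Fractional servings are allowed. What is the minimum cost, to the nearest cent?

$1.10

Cost per g of fiber: carrots $0.1000, banana $0.1000, sweet potato $0.1833.
Take 3 servings of carrots: +9.0 g fiber for $0.90 (total $0.90, still need 2.0 g).
Take 0.6667 servings of banana: +2.0 g fiber for $0.20 (total $1.10, still need 0.0 g).
Greedy by cheapest-per-g is optimal for a single linear constraint, so the minimum cost is $1.10.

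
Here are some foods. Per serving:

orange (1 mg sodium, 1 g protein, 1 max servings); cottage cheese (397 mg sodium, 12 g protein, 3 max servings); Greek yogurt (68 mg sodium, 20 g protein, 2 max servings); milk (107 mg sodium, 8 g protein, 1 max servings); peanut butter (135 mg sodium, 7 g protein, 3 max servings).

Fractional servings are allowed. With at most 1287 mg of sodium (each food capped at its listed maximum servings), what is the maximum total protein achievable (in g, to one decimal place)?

89.3 g

Protein per mg sodium: orange 1, Greek yogurt 0.2941, milk 0.07477, peanut butter 0.05185, cottage cheese 0.03023.
Take 1 serving of orange: uses 1 mg sodium, +1.0 g protein (running total 1.0 g).
Take 2 servings of Greek yogurt: uses 136 mg sodium, +40.0 g protein (running total 41.0 g).
Take 1 serving of milk: uses 107 mg sodium, +8.0 g protein (running total 49.0 g).
Take 3 servings of peanut butter: uses 405 mg sodium, +21.0 g protein (running total 70.0 g).
Take 1.607 servings of cottage cheese: uses 638 mg sodium, +19.3 g protein (running total 89.3 g).
Greedy by best ratio exhausts the sodium allowance optimally: 89.3 g.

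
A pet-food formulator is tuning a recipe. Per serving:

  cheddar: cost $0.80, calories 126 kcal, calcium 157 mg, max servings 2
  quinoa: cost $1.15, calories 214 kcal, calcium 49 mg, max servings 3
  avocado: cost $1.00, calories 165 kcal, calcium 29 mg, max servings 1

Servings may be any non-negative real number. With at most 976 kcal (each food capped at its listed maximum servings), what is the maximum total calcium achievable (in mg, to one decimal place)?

Calcium per kcal: cheddar 1.246, quinoa 0.229, avocado 0.1758.
Take 2 servings of cheddar: uses 252 kcal, +314.0 mg calcium (running total 314.0 mg).
Take 3 servings of quinoa: uses 642 kcal, +147.0 mg calcium (running total 461.0 mg).
Take 0.497 servings of avocado: uses 82 kcal, +14.4 mg calcium (running total 475.4 mg).
Greedy by best ratio exhausts the calories allowance optimally: 475.4 mg.

475.4 mg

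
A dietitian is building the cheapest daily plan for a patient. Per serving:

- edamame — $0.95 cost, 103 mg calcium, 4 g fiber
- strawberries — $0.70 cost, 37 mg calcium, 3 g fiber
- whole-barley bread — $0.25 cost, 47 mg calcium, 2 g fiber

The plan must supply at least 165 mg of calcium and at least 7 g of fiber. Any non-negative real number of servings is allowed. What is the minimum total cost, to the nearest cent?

Compare the cost at each extreme point of the feasible region.
edamame only: max(165/103, 7/4) = 1.75 servings → $1.66.
strawberries only: max(165/37, 7/3) = 4.459 servings → $3.12.
whole-barley bread only: max(165/47, 7/2) = 3.511 servings → $0.88.
edamame + strawberries with both tight: 1.466 servings and 0.3789 servings → $1.66.
edamame + whole-barley bread with both tight: 0.05556 servings and 3.389 servings → $0.90.
strawberries + whole-barley bread: intersection lies outside the first quadrant.
So the least-cost plan costs $0.88.

$0.88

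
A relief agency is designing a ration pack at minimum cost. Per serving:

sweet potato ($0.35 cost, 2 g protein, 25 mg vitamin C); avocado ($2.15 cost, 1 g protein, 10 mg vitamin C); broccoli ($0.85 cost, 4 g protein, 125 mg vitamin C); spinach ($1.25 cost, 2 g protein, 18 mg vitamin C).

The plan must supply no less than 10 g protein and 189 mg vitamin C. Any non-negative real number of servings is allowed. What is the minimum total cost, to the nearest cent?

$1.88

sweet potato only: max(10/2, 189/25) = 7.56 servings → $2.65.
avocado only: max(10/1, 189/10) = 18.9 servings → $40.63.
broccoli only: max(10/4, 189/125) = 2.5 servings → $2.12.
spinach only: max(10/2, 189/18) = 10.5 servings → $13.12.
sweet potato + avocado with both targets exact would need a negative amount; discard.
sweet potato + broccoli with both tight: 3.293 servings and 0.8533 servings → $1.88.
sweet potato + spinach: intersection lies outside the first quadrant.
avocado + broccoli with both tight: 5.812 servings and 1.047 servings → $13.39.
avocado + spinach with both targets exact would need a negative amount; discard.
broccoli + spinach with both tight: 1.112 servings and 2.775 servings → $4.41.
So the least-cost plan costs $1.88.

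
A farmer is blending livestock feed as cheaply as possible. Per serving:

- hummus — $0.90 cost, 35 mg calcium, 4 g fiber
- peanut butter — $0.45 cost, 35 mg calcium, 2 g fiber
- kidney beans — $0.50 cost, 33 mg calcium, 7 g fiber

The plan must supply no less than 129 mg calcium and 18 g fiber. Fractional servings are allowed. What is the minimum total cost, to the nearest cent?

Two binding constraints pin down two serving amounts, so the optimal mix uses at most two foods. The candidates are each food alone (scaled to the tighter of calcium/fiber) and each pair with both constraints tight.
hummus only: max(129/35, 18/4) = 4.5 servings → $4.05.
peanut butter only: max(129/35, 18/2) = 9 servings → $4.05.
kidney beans only: max(129/33, 18/7) = 3.909 servings → $1.95.
hummus + peanut butter: intersection lies outside the first quadrant.
hummus + kidney beans with both tight: 2.735 servings and 1.009 servings → $2.97.
peanut butter + kidney beans with both tight: 1.726 servings and 2.078 servings → $1.82.
So the least-cost plan costs $1.82.

$1.82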